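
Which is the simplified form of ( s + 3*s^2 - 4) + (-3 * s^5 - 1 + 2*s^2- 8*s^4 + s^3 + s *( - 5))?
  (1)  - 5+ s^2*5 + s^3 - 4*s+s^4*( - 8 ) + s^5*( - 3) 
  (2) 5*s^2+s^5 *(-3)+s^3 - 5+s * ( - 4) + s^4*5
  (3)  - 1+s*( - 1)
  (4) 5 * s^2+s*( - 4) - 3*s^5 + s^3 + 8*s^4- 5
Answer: 1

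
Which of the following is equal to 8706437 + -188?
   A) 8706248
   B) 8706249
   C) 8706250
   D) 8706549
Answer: B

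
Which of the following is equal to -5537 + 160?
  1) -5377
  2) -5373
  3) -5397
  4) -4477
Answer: 1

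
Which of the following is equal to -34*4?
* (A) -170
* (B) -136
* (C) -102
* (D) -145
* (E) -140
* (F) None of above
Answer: B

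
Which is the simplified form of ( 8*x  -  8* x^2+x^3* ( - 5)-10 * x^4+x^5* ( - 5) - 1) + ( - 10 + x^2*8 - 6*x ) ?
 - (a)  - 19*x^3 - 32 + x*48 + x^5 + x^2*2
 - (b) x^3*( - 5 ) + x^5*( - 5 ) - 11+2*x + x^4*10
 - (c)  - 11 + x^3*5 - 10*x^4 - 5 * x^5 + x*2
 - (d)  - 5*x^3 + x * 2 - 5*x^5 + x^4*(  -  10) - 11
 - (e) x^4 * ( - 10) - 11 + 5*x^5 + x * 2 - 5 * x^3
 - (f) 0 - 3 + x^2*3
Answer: d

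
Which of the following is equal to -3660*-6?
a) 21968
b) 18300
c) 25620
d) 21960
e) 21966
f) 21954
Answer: d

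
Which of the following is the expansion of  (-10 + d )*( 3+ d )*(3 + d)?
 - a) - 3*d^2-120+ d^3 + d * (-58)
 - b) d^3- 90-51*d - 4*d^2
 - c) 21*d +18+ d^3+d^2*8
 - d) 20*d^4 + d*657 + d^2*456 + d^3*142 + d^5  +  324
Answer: b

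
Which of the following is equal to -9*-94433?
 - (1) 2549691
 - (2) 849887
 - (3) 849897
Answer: 3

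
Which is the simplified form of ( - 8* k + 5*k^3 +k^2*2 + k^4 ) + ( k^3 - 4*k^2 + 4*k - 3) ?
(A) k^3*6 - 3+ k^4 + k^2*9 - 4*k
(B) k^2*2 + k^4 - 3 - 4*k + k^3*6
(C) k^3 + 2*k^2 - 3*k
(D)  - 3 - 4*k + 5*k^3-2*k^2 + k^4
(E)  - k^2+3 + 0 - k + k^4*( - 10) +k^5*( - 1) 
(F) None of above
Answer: F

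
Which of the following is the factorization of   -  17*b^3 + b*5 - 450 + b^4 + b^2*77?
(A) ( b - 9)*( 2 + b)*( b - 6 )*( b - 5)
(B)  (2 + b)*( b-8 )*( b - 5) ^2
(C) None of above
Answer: C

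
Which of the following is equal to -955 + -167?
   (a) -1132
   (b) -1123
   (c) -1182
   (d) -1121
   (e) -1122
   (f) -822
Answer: e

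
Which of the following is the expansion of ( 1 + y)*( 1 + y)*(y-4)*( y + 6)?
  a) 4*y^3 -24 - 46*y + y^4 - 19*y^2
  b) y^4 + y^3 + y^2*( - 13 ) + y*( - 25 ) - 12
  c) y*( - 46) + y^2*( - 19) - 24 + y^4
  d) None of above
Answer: a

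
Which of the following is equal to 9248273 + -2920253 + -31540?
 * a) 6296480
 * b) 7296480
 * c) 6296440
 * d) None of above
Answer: a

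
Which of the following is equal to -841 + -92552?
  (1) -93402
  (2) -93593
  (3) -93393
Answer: 3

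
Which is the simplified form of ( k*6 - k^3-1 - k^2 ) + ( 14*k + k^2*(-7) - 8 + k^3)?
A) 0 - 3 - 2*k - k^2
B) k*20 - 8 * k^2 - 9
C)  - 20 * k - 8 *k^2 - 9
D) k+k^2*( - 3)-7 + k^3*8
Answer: B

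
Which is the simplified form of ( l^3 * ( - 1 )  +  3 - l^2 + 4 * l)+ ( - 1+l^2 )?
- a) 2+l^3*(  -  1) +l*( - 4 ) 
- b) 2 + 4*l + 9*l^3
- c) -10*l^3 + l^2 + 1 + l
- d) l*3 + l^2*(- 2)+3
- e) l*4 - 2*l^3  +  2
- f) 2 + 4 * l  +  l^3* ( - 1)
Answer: f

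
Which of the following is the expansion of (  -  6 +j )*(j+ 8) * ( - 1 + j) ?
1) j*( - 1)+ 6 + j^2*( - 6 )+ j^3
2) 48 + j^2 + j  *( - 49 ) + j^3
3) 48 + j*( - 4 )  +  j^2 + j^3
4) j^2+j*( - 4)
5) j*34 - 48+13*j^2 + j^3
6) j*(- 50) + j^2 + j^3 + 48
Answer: 6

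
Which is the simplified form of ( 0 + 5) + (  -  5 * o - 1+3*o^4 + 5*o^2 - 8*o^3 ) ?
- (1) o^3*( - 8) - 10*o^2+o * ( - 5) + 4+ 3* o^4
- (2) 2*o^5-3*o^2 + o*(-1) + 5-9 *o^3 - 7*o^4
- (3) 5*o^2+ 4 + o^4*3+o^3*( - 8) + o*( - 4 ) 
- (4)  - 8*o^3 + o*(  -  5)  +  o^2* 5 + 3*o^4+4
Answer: 4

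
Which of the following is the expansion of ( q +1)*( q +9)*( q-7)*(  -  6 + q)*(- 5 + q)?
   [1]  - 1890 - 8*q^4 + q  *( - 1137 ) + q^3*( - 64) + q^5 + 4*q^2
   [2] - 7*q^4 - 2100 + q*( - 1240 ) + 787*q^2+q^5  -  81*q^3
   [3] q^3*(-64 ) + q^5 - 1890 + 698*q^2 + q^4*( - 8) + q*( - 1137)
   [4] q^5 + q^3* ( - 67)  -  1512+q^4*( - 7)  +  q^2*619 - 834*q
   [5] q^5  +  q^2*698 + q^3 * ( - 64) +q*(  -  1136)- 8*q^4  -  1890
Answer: 3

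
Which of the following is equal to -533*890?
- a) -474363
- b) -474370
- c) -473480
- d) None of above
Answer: b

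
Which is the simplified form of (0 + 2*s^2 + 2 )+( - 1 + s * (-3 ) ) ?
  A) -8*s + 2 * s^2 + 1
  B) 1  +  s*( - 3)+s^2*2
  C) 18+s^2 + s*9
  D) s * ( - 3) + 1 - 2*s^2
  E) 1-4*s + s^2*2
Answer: B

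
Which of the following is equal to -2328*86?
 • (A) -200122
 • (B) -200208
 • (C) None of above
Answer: B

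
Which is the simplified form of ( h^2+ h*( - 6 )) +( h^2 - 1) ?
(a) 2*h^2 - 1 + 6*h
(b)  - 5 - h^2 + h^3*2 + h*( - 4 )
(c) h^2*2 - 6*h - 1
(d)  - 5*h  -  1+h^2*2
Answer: c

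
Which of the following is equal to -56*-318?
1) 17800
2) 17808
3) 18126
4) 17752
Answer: 2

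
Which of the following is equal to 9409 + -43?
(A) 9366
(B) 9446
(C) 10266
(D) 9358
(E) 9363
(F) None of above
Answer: A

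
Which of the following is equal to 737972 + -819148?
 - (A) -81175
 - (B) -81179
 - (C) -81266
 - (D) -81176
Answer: D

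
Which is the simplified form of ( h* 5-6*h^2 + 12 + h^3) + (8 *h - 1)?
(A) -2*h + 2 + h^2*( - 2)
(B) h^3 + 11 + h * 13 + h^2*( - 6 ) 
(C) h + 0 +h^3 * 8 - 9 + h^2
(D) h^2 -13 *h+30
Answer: B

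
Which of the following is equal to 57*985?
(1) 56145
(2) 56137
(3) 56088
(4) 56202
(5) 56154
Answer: 1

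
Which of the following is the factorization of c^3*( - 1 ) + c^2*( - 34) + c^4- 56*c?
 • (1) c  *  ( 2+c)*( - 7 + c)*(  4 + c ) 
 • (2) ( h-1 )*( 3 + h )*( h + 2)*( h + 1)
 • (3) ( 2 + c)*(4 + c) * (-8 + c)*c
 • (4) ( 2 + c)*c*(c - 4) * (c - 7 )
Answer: 1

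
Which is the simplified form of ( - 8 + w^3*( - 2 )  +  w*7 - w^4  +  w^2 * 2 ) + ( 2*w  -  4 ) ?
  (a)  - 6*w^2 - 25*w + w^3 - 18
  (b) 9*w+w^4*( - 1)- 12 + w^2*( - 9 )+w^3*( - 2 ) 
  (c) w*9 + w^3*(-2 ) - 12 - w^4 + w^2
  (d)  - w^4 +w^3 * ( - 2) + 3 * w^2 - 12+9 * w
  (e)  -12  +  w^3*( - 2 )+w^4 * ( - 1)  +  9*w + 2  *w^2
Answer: e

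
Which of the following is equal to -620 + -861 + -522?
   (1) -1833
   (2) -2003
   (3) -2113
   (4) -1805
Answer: 2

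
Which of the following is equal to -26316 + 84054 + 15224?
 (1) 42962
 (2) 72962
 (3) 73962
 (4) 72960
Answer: 2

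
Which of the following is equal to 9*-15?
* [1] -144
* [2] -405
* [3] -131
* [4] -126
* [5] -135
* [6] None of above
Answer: 5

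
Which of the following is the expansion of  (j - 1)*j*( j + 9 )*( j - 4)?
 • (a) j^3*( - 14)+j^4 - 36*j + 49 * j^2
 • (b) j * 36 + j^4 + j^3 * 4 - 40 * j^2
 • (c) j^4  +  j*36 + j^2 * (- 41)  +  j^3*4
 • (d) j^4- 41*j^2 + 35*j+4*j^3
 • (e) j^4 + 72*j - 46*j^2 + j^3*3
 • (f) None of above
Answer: c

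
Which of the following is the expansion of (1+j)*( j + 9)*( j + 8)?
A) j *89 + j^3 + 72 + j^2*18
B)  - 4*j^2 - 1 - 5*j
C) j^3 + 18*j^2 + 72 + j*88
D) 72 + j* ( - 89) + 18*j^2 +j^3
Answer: A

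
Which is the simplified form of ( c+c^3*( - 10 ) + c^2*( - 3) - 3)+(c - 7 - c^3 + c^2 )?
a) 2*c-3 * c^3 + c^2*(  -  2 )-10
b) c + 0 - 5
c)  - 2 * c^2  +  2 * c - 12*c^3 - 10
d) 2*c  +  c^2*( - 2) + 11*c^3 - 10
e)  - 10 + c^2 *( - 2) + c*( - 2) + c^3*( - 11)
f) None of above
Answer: f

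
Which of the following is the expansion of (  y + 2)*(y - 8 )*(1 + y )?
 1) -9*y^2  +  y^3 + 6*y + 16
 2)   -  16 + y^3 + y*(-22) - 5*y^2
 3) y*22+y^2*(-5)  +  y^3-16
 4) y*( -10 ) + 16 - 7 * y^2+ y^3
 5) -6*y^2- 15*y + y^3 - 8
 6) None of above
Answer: 2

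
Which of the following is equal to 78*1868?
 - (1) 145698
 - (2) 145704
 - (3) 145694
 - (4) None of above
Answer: 2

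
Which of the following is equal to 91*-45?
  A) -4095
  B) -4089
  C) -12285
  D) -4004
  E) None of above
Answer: A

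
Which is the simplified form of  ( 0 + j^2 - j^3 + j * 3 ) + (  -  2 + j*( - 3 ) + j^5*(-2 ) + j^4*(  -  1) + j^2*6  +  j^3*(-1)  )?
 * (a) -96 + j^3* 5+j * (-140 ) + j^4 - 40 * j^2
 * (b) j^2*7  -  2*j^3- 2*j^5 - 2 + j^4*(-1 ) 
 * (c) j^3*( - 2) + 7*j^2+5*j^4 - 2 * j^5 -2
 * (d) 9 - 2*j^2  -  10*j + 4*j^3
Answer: b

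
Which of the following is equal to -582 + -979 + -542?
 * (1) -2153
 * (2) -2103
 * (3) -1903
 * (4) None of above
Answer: 2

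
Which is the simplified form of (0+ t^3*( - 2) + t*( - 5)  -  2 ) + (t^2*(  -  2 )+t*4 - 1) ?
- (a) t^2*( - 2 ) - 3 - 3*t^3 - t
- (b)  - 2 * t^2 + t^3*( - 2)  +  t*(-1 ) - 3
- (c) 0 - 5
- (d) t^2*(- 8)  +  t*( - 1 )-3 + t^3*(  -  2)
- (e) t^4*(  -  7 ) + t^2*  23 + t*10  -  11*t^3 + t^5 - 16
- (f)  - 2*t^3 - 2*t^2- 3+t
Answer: b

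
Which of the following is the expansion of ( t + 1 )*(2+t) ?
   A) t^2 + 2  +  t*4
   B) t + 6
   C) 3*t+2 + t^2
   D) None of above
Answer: C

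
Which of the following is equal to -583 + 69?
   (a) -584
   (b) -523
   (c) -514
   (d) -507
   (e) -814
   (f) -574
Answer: c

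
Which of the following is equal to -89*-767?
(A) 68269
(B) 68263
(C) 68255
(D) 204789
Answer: B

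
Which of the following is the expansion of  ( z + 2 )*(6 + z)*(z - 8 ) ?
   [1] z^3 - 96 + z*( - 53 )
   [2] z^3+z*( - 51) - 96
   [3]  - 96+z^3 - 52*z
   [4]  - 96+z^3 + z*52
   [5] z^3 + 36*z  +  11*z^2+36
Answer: 3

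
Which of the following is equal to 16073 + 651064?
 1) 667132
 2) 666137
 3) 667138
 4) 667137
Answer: 4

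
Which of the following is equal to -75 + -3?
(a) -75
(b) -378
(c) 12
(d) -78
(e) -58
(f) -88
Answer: d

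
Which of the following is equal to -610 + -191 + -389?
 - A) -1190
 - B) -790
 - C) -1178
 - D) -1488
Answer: A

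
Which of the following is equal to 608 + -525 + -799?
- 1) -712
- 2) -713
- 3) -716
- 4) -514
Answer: 3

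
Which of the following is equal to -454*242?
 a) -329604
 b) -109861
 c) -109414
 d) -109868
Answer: d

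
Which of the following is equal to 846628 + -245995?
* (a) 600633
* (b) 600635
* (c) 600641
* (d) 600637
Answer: a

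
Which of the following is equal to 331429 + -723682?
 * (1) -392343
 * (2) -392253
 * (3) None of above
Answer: 2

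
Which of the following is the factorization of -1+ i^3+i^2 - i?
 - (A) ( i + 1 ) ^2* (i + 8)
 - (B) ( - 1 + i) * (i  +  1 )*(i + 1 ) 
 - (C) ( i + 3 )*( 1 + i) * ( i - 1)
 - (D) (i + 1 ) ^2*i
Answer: B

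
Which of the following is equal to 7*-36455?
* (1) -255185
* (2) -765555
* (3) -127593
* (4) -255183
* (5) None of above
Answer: 1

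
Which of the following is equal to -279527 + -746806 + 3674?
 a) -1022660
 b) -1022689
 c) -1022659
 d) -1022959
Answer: c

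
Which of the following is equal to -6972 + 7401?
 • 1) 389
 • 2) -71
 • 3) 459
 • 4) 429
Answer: 4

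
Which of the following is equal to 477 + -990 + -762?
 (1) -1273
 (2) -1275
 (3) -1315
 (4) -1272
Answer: 2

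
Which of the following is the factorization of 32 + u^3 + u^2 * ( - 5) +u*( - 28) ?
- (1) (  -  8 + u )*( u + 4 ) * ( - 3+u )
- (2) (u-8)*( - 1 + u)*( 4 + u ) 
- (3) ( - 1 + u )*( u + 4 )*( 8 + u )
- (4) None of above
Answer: 2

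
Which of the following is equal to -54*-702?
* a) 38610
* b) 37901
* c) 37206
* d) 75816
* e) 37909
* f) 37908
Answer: f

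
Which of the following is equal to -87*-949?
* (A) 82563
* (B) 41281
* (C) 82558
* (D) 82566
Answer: A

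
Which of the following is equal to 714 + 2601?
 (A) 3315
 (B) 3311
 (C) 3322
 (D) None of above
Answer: A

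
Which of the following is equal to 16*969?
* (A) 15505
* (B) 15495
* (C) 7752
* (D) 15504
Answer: D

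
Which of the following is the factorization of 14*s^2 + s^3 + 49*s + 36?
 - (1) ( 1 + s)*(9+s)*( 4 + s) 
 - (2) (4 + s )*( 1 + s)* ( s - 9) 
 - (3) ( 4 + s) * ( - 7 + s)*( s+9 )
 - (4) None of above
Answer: 1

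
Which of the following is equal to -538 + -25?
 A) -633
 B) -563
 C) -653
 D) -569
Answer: B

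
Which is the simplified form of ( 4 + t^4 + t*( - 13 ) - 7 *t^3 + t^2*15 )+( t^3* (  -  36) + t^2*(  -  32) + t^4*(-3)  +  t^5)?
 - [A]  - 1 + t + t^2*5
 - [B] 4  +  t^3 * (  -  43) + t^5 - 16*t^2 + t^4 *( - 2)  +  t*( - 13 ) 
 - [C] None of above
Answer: C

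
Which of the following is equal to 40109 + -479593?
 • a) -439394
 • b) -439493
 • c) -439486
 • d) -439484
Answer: d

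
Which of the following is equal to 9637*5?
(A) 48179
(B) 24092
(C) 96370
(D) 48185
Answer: D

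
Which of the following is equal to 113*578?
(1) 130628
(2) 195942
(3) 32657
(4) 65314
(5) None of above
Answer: 4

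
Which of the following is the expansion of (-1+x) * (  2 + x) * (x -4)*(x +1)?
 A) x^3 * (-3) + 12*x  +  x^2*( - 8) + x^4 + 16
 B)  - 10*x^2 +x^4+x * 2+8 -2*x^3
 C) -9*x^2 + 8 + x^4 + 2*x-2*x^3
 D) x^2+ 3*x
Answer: C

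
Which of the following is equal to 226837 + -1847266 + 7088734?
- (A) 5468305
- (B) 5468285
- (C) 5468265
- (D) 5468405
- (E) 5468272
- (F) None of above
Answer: A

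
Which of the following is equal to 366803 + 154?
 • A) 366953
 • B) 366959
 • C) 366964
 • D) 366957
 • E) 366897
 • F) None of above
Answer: D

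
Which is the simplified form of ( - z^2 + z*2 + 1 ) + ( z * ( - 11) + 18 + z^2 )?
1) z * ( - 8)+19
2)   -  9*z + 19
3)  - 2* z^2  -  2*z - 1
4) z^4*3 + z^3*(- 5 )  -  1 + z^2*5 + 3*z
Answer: 2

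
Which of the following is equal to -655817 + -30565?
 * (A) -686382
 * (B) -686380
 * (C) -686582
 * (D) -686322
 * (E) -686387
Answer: A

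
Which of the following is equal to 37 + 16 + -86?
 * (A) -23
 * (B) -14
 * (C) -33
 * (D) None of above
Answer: C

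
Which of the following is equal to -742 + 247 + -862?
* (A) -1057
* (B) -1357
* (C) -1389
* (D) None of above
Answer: B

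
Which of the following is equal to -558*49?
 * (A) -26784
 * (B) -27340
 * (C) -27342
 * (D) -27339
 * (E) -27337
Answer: C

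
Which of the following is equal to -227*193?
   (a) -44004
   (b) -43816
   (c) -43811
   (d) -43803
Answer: c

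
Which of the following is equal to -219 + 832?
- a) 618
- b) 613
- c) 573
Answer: b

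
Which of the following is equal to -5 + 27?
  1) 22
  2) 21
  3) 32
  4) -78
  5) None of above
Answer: 1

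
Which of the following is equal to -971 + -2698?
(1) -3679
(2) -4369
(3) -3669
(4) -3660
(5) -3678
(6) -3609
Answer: 3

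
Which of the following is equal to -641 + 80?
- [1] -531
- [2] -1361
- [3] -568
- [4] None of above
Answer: 4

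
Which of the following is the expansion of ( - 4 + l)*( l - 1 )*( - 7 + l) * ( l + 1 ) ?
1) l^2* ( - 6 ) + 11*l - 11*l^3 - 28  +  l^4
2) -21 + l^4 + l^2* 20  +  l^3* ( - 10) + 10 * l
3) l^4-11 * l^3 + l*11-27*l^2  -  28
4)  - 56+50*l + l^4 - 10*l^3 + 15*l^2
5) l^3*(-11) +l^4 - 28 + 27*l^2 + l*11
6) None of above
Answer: 5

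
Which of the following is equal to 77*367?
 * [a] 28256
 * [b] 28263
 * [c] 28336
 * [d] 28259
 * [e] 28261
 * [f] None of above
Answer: d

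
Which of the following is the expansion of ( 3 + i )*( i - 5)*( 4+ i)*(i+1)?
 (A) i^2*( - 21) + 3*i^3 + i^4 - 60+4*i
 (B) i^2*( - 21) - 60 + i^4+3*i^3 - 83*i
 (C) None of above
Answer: B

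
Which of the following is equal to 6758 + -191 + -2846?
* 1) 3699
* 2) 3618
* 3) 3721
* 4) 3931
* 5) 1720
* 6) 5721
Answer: 3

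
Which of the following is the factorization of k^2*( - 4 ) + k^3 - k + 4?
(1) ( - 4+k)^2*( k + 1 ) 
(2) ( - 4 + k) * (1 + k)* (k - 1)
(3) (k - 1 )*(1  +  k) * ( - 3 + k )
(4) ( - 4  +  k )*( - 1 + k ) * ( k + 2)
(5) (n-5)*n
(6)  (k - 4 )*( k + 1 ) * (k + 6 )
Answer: 2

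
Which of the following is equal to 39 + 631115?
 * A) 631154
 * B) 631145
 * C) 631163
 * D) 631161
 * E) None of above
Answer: A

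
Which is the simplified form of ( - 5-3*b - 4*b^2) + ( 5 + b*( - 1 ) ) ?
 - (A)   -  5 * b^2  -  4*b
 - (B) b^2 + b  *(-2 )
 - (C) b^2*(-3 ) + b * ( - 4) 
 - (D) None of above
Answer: D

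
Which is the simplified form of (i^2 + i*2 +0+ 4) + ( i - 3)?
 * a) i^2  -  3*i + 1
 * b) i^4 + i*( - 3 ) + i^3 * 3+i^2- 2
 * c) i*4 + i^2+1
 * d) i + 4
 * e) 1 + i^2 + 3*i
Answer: e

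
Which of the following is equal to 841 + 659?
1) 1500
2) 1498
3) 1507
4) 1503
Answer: 1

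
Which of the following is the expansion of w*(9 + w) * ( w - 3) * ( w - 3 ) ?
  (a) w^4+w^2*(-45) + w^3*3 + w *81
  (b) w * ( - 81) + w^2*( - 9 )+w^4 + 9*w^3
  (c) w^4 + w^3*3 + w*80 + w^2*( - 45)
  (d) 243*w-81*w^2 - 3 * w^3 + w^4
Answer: a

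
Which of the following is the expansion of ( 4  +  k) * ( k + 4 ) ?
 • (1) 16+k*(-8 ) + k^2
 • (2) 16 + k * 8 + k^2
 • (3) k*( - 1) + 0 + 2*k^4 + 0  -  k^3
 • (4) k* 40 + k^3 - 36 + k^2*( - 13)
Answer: 2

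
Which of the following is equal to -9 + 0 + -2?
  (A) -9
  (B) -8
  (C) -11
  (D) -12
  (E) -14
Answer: C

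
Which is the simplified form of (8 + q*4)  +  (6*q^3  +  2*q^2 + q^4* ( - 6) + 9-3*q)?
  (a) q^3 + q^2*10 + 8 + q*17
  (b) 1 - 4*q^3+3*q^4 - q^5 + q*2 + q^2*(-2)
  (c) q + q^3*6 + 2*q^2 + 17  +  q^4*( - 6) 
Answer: c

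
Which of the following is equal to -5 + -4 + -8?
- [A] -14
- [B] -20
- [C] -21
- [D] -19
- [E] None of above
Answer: E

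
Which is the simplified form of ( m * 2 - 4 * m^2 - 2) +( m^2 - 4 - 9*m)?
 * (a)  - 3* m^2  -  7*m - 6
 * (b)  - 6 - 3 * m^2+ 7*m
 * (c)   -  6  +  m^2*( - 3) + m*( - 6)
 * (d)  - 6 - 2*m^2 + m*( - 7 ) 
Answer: a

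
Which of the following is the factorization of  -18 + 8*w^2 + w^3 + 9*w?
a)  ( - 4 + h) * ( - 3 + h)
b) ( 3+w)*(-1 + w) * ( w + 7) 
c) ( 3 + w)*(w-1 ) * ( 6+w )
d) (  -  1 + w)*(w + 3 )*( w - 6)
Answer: c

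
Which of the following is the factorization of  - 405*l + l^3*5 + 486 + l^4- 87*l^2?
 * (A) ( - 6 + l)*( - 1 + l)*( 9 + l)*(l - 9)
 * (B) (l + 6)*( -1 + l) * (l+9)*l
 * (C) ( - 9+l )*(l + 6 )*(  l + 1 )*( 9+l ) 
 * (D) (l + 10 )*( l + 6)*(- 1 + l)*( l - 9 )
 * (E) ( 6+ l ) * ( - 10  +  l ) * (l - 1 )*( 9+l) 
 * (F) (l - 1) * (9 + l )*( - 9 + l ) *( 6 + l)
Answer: F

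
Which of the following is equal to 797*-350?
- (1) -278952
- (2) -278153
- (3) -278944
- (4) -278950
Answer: 4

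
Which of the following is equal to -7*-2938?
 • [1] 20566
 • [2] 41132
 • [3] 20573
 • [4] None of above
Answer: 1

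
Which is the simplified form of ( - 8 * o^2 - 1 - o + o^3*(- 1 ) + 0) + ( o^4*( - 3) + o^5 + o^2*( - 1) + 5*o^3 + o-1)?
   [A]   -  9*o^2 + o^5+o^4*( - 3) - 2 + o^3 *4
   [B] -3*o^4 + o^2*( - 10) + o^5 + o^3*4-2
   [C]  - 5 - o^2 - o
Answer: A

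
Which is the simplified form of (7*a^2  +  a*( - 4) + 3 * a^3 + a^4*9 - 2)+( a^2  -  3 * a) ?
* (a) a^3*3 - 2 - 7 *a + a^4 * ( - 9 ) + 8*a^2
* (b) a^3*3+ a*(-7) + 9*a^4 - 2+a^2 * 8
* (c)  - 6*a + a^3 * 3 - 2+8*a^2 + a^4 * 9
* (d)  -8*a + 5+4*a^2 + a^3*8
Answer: b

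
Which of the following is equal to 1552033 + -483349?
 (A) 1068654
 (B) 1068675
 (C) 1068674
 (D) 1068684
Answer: D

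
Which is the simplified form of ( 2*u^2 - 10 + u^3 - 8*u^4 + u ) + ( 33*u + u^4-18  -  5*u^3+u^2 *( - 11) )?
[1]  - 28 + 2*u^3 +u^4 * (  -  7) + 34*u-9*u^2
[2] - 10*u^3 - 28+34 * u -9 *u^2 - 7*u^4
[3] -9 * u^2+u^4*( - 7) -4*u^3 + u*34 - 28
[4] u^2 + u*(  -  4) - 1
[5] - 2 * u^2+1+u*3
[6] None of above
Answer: 3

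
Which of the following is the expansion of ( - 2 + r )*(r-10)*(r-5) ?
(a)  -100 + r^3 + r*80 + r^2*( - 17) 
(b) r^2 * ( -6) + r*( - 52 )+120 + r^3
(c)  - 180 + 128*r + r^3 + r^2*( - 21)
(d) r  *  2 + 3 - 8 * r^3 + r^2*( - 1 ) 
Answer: a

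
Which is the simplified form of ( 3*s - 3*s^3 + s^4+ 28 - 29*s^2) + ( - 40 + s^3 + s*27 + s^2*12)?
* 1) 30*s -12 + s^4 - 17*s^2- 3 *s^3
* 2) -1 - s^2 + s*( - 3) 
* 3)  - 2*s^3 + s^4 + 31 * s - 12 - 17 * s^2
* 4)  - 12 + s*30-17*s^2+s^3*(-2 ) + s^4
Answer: 4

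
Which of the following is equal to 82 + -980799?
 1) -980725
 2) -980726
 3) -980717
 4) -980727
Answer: 3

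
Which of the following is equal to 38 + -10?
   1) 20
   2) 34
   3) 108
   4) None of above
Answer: 4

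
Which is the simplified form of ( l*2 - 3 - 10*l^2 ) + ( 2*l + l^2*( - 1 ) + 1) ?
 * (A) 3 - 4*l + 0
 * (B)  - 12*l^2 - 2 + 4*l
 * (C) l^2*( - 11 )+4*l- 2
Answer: C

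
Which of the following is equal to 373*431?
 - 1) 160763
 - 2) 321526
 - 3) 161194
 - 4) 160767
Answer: 1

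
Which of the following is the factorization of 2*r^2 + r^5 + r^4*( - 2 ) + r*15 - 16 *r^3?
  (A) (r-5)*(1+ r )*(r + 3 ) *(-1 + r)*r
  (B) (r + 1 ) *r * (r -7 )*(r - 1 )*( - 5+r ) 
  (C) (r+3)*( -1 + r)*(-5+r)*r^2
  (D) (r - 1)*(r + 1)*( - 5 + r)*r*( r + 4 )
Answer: A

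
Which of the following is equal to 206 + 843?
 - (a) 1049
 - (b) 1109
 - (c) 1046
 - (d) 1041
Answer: a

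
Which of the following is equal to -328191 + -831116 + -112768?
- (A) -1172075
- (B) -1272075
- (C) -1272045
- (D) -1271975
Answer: B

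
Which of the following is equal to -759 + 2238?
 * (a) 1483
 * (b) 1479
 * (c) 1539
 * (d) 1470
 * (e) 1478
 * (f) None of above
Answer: b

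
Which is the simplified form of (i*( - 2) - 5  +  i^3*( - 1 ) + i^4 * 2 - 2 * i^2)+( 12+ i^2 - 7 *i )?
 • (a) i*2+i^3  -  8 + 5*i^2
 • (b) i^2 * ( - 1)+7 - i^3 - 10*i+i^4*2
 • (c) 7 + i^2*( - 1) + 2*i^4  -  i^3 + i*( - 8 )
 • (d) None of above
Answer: d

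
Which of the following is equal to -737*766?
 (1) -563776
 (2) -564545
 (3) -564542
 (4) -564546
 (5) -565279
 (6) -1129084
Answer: 3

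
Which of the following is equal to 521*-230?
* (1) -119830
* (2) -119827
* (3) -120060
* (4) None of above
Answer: 1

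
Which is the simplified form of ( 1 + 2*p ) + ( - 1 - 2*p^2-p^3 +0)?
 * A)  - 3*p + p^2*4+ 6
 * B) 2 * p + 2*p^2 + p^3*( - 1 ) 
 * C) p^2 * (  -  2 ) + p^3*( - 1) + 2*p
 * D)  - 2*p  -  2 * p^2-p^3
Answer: C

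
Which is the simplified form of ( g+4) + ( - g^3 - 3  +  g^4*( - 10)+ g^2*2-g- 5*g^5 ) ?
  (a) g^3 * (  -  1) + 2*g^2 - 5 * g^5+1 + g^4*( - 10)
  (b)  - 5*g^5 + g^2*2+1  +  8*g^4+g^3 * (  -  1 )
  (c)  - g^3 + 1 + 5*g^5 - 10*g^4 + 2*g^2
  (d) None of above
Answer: a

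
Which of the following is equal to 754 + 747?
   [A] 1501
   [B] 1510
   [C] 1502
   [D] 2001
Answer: A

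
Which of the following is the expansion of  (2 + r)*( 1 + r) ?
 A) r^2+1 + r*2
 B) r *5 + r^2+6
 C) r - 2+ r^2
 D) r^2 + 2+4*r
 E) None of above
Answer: E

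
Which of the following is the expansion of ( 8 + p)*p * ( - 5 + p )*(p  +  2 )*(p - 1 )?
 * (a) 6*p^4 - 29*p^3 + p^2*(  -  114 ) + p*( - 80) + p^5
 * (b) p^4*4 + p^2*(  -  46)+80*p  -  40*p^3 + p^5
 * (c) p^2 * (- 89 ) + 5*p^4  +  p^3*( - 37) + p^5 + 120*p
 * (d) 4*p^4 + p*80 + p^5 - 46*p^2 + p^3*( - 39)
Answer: d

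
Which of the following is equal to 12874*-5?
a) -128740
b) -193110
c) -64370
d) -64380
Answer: c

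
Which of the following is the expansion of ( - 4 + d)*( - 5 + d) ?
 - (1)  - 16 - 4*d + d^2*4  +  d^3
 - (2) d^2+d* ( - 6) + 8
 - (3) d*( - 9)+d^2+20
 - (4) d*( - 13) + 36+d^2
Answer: 3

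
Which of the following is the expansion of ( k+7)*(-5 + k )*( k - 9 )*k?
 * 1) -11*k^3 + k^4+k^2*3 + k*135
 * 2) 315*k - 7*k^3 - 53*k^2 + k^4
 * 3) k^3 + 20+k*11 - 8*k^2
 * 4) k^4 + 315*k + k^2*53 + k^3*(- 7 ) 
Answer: 2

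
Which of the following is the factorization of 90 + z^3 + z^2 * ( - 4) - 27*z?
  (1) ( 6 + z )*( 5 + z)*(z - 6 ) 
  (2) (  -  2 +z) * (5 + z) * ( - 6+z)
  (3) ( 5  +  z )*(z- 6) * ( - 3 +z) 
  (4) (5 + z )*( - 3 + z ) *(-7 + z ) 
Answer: 3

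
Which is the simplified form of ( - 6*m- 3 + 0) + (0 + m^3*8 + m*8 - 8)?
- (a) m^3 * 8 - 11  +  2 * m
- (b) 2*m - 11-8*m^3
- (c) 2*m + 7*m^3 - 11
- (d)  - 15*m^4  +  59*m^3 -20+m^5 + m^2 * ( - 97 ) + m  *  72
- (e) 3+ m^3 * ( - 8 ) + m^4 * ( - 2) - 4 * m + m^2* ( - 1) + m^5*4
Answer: a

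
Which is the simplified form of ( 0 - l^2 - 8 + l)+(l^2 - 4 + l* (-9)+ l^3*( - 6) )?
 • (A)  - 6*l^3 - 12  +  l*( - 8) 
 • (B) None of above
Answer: A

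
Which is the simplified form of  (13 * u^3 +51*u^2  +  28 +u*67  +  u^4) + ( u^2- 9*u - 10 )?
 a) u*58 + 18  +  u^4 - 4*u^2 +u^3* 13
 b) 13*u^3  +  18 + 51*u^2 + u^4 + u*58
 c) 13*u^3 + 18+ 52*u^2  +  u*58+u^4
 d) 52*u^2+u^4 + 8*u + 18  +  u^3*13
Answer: c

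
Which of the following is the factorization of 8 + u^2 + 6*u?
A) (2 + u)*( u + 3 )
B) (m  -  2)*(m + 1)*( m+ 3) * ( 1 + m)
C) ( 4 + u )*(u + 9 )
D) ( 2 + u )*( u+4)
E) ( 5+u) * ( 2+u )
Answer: D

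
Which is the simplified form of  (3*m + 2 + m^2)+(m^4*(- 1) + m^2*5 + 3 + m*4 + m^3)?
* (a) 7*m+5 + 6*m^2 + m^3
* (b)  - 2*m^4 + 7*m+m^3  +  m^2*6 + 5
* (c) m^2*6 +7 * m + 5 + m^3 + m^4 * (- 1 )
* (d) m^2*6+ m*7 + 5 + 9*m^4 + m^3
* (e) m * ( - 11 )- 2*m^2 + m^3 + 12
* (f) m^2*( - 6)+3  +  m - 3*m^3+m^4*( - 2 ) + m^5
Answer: c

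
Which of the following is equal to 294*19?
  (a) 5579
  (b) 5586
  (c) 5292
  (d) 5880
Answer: b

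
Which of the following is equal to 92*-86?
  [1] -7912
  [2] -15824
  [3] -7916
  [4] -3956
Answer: 1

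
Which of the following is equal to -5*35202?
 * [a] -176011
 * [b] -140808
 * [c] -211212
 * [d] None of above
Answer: d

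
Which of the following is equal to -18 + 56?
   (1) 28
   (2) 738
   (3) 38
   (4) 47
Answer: 3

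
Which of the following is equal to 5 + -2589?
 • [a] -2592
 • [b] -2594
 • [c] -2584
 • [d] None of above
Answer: c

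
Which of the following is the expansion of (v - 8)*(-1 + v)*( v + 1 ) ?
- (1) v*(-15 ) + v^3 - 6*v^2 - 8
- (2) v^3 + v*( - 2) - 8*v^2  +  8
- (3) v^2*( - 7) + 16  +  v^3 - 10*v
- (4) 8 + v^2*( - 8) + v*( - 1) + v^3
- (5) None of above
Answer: 4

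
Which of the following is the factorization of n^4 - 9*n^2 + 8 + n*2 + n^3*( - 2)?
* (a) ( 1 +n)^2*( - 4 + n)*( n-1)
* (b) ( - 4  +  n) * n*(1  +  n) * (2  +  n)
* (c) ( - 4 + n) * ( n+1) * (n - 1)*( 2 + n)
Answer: c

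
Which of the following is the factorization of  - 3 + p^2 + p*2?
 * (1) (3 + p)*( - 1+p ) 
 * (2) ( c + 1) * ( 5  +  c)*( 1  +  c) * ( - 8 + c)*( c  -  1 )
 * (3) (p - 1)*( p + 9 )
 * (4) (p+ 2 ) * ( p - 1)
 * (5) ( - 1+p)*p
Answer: 1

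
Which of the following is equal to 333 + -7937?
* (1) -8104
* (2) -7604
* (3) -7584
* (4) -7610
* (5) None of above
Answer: 2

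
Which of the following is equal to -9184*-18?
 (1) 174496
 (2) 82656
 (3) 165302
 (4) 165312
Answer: 4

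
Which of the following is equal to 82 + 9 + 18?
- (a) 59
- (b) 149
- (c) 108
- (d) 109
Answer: d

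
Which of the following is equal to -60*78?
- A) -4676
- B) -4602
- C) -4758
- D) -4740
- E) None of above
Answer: E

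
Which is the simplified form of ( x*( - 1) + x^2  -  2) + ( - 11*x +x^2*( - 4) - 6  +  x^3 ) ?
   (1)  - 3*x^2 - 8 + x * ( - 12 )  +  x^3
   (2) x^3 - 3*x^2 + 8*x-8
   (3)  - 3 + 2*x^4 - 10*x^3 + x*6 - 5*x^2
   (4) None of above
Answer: 1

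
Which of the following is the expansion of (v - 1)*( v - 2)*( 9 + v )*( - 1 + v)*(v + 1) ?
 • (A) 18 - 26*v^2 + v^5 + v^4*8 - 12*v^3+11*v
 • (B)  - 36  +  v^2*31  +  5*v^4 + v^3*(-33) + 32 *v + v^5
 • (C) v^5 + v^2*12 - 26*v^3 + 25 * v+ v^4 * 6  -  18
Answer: C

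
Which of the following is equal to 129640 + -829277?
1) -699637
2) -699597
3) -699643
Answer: 1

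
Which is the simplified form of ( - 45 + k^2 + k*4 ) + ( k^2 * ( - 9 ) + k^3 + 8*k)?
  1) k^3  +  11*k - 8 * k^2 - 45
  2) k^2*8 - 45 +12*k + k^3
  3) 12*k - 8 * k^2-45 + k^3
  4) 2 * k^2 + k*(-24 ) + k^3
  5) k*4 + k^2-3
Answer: 3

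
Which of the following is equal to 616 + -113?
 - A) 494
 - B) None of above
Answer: B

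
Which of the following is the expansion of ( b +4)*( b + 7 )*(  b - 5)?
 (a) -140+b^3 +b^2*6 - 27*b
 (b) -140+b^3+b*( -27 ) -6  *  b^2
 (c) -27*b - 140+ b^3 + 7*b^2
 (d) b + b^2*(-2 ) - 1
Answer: a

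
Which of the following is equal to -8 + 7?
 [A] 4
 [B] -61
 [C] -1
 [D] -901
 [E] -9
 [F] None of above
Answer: C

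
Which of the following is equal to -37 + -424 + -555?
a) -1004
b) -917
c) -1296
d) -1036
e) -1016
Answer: e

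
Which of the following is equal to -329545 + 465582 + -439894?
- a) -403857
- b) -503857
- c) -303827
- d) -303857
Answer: d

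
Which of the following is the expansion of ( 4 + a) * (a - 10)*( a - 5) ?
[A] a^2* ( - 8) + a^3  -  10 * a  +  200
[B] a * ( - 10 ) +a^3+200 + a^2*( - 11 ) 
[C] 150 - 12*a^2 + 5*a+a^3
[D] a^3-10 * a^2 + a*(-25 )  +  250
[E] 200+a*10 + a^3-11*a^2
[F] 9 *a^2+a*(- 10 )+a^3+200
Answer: B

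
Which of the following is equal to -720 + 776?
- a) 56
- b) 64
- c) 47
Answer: a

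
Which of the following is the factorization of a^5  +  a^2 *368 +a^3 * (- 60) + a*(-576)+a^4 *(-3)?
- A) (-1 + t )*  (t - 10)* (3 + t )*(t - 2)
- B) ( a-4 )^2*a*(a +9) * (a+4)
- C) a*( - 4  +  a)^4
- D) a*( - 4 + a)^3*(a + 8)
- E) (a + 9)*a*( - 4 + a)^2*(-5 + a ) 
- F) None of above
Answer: F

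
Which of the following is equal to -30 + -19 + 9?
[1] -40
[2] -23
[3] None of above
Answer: 1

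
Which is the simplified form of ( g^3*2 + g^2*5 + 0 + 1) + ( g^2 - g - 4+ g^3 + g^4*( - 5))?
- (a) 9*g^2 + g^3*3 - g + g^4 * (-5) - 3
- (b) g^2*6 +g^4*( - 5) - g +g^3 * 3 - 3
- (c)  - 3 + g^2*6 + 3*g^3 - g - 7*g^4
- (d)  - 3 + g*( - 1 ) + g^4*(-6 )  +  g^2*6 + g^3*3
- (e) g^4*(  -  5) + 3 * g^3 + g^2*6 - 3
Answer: b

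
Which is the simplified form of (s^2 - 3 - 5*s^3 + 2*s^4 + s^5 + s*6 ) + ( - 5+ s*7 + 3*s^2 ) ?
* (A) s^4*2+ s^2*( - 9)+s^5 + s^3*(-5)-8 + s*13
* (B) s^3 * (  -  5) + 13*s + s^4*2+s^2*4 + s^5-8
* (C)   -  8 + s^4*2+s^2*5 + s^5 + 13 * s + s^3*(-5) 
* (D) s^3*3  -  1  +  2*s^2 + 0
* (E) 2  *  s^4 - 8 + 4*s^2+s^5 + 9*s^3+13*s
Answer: B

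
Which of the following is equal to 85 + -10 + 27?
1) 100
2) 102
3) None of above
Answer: 2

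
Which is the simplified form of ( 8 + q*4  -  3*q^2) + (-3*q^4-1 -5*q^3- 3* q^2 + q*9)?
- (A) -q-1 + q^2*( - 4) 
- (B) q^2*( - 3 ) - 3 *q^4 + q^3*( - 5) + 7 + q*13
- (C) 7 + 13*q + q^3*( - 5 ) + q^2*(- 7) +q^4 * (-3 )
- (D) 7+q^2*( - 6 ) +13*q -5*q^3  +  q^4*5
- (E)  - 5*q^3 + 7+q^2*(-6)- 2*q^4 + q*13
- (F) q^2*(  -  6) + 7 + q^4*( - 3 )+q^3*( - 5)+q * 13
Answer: F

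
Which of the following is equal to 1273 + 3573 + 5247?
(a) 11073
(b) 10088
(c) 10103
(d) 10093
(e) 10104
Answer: d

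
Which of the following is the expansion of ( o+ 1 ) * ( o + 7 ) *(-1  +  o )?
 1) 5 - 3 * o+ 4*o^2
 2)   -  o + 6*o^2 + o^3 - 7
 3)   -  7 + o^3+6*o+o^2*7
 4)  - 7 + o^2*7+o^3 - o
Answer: 4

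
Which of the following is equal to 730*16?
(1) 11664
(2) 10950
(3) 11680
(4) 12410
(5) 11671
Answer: 3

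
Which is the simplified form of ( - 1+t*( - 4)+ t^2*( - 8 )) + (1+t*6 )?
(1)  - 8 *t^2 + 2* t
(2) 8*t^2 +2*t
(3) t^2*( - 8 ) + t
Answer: 1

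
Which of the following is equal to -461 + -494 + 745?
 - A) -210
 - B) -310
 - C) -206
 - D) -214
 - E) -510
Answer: A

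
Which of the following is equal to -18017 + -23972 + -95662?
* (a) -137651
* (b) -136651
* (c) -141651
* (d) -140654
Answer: a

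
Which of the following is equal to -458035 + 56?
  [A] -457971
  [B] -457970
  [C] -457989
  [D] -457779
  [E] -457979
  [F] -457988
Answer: E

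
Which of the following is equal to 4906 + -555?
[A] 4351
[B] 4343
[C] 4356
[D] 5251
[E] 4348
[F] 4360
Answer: A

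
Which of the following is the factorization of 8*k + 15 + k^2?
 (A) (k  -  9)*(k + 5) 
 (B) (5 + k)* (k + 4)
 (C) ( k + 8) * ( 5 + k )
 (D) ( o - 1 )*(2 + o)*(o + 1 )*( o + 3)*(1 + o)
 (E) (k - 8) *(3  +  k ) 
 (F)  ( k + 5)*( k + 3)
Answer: F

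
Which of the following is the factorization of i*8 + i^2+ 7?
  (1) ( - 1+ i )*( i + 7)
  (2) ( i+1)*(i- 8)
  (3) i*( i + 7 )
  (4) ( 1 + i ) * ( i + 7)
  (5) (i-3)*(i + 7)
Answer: 4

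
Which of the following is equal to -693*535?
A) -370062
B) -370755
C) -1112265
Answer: B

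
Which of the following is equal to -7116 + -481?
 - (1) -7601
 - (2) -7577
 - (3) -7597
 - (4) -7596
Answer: 3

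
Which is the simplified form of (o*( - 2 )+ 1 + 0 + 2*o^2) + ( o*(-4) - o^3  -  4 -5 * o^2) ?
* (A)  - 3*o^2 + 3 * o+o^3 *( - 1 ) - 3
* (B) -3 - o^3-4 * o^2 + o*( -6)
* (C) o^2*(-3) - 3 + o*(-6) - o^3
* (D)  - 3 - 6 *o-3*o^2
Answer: C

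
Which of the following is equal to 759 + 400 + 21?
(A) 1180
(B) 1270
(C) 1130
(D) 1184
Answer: A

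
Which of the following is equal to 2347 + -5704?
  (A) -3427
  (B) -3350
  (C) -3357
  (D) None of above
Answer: C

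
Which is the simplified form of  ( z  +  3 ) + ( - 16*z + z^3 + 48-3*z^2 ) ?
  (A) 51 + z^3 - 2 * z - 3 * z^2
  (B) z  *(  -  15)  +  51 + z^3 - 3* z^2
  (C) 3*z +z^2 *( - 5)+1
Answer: B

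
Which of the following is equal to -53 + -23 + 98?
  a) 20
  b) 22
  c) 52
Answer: b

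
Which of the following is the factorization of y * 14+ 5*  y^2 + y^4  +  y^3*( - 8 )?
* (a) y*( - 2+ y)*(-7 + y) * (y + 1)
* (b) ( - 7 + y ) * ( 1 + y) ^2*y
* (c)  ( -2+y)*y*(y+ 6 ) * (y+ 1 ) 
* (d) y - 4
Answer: a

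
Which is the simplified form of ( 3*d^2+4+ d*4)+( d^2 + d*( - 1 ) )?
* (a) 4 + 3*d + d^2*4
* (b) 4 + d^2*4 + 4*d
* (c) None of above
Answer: a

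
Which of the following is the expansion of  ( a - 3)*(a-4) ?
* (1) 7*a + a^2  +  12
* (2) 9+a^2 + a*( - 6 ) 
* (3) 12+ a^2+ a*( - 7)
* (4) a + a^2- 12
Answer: 3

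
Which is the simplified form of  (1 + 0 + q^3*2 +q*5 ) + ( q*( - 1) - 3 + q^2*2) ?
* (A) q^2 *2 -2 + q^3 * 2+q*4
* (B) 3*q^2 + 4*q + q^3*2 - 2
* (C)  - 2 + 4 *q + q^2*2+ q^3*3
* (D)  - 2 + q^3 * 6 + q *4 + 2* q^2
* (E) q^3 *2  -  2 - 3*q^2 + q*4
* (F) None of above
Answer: A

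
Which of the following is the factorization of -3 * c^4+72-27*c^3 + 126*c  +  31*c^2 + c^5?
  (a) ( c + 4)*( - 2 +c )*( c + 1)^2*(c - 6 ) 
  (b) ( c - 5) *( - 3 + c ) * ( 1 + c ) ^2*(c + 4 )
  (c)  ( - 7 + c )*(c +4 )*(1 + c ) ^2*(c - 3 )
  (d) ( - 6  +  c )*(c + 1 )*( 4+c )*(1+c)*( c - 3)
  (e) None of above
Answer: d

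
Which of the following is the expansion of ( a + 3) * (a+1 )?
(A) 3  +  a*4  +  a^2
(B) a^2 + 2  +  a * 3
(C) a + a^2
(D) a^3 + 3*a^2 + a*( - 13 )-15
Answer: A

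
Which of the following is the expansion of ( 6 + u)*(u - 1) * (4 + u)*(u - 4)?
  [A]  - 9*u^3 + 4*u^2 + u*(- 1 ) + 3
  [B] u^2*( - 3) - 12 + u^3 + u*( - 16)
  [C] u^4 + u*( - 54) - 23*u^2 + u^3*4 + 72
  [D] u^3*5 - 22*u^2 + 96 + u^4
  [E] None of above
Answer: E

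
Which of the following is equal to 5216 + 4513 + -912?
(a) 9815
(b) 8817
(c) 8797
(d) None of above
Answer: b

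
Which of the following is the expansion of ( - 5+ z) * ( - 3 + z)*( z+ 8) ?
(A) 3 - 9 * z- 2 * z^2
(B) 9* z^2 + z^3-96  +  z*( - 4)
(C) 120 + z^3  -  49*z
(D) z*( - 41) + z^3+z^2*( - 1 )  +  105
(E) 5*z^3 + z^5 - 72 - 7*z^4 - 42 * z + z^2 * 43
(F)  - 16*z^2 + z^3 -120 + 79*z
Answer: C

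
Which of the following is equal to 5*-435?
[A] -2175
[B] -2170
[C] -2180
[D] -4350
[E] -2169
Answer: A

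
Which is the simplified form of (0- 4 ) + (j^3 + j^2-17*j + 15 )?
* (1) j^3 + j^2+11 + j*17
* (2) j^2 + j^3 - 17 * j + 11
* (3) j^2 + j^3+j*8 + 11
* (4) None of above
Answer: 2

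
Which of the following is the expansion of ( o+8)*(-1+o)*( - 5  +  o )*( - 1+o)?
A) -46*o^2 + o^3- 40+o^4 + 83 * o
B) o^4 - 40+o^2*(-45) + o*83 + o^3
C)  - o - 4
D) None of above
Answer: B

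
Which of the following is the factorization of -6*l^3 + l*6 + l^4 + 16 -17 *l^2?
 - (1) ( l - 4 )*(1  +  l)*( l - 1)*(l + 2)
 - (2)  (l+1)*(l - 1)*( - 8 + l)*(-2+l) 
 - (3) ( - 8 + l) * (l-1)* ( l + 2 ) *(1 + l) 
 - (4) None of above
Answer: 3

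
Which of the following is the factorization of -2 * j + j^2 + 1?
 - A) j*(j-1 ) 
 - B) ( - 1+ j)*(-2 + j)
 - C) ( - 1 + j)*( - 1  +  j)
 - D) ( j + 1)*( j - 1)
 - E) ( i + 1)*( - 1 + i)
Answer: C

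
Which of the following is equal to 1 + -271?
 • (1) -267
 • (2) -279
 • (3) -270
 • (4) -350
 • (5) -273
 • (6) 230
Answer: 3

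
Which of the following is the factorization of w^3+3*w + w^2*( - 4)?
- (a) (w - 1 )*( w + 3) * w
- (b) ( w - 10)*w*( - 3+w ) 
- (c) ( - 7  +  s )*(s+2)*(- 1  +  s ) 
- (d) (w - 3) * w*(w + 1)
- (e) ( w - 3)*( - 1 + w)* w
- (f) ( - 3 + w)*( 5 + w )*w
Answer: e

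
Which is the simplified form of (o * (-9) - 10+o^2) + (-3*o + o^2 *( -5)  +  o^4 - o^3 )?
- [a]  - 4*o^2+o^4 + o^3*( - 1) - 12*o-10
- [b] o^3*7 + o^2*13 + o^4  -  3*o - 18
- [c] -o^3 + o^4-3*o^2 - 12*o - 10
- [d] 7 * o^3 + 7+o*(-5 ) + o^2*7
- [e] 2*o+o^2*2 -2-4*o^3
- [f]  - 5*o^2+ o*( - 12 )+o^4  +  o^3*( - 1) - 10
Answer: a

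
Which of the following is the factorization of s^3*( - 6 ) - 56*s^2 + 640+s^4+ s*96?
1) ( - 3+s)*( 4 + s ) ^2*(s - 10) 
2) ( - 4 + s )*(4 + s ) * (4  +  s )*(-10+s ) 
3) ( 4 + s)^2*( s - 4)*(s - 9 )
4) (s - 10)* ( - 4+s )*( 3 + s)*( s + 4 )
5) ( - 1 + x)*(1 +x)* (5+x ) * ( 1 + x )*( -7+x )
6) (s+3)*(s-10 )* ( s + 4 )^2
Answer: 2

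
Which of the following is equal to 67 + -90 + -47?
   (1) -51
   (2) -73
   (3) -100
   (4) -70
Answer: 4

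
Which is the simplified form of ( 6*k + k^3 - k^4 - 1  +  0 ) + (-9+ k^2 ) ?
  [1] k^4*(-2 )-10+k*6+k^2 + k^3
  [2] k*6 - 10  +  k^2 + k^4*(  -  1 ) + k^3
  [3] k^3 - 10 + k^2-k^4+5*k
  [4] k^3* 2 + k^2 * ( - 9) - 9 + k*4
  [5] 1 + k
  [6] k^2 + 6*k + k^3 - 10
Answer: 2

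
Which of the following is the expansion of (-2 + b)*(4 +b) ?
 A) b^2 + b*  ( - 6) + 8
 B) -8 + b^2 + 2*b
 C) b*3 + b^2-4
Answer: B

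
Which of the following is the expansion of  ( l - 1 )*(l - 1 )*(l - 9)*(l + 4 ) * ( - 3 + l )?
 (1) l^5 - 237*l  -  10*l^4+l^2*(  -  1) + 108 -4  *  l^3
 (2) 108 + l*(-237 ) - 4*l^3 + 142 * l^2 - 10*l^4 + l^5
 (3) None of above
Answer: 2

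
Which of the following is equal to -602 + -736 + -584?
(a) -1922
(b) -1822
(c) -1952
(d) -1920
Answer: a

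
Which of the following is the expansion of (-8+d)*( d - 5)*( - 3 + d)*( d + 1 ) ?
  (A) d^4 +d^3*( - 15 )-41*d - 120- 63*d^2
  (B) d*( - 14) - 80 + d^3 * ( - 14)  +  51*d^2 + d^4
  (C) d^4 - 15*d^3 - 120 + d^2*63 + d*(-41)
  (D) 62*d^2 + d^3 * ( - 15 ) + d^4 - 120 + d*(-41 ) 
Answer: C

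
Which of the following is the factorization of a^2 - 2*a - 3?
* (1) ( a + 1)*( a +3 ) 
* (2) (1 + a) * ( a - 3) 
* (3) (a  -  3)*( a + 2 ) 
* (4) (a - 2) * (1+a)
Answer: 2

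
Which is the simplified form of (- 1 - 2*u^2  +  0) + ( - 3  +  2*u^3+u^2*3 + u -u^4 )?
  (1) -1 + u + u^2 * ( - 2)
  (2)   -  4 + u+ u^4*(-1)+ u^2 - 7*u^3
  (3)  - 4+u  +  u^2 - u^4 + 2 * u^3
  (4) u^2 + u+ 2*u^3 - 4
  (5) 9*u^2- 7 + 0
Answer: 3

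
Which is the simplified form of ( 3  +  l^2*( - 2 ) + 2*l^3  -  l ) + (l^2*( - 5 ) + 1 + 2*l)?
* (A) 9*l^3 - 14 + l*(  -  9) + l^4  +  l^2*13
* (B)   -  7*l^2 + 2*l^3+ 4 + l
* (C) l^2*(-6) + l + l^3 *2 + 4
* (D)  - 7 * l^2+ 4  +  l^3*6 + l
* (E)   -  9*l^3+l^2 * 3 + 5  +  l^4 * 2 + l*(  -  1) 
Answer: B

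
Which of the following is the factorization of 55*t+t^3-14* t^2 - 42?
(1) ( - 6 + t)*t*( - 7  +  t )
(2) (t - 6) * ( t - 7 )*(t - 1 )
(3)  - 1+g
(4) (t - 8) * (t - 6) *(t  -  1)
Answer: 2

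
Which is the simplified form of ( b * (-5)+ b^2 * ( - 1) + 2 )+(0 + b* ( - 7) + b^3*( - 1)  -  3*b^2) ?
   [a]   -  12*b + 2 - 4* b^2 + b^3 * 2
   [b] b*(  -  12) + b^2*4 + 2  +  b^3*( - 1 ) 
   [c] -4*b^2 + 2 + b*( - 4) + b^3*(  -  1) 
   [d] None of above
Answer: d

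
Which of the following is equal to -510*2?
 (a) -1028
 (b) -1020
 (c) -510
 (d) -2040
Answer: b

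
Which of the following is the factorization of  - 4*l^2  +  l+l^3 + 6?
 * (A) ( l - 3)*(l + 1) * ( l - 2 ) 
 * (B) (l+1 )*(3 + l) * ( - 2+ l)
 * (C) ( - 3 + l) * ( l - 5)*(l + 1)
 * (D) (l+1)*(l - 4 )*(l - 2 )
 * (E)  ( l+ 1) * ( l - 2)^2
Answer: A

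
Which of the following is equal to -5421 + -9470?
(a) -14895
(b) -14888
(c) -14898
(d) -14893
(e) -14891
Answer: e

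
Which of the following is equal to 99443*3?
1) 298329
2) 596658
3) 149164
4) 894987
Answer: 1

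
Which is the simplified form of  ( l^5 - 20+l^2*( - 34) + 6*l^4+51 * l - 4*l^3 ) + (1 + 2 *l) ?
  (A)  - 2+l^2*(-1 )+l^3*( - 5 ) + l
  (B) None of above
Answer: B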